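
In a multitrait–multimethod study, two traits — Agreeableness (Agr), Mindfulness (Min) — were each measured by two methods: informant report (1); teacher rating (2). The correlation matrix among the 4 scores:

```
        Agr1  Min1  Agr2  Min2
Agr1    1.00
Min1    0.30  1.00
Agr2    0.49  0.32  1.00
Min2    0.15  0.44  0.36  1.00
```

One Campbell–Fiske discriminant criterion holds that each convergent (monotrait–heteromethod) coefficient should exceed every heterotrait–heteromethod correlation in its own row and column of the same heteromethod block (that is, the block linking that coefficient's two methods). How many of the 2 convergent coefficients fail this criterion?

Checking each validity diagonal entry against its comparison values:
Agr (methods 1·2): 0.49 vs {0.15, 0.32} → pass.
Min (methods 1·2): 0.44 vs {0.32, 0.15} → pass.
0 of 2 fail.

0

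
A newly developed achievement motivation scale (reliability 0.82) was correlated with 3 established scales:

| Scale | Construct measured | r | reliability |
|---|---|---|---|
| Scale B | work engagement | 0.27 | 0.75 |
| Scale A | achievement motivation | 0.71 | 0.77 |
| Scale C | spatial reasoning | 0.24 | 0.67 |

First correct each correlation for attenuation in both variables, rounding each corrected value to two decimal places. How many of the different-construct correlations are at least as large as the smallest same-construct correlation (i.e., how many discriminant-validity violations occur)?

Disattenuated r (r / √(r_scale · r_new)):
  Scale B (disc): 0.27 / √(0.75·0.82) = 0.34
  Scale A (conv): 0.71 / √(0.77·0.82) = 0.89
  Scale C (disc): 0.24 / √(0.67·0.82) = 0.32
Smallest convergent = 0.89. Discriminant values: 0.34, 0.32; count ≥ 0.89 → 0.

0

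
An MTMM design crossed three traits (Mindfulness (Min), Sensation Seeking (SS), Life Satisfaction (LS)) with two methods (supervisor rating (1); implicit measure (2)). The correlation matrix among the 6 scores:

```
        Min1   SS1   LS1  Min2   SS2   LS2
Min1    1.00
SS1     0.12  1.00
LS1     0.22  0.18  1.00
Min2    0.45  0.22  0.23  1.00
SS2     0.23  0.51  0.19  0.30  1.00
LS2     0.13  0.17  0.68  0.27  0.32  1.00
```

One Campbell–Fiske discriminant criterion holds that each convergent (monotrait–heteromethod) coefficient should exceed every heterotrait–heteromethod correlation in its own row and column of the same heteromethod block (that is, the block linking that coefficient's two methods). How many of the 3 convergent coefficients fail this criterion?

0

Convergent coefficients and their comparison sets:
Min (methods 1·2): 0.45 vs {0.23, 0.22, 0.13, 0.23} → pass.
SS (methods 1·2): 0.51 vs {0.22, 0.23, 0.17, 0.19} → pass.
LS (methods 1·2): 0.68 vs {0.23, 0.13, 0.19, 0.17} → pass.
0 of 3 fail.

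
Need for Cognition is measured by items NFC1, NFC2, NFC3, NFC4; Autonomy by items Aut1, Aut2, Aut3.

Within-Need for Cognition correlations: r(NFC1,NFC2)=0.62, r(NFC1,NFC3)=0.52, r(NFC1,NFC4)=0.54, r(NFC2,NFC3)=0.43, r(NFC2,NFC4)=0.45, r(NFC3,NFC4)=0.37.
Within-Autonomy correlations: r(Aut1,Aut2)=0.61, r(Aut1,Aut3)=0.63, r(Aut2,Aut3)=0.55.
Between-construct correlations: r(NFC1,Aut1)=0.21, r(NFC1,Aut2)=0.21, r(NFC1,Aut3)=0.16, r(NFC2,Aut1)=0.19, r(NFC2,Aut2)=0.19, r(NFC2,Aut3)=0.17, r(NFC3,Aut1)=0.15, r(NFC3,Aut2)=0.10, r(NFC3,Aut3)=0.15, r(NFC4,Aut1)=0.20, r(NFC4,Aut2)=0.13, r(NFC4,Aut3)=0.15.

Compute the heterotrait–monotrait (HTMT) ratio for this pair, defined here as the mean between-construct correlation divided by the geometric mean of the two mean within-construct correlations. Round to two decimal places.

Mean heterotrait r = 2.01/12 = 0.1675.
Mean within-NFC = 2.93/6 = 0.4883; mean within-Aut = 1.79/3 = 0.5967.
Geometric mean = √(0.4883 × 0.5967) = 0.5398.
HTMT = 0.1675 / 0.5398 = 0.31.

0.31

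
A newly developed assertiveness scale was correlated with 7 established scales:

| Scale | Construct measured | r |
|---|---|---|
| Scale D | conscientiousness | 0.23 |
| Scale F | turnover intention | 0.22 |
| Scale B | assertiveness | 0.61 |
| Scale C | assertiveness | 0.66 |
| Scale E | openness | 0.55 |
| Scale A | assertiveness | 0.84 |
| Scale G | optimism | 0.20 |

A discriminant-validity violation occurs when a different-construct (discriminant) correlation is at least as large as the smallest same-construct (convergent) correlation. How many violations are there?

Convergent (same construct = assertiveness): Scale B, Scale C, Scale A.
Smallest convergent = 0.61. Discriminant values: 0.23, 0.22, 0.55, 0.20; count ≥ 0.61 → 0.

0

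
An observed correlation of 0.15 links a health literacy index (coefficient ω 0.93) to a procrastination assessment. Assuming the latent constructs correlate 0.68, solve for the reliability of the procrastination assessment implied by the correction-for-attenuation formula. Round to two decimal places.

0.05

r_true = r_obs / √(r_xx · r_yy) ⇒ 0.68 = 0.15 / √(0.93 · r_yy).
√(0.93 · r_yy) = 0.15 / 0.68 = 0.2206; 0.93 · r_yy = 0.0487; r_yy = 0.0487 / 0.93 ≈ 0.05.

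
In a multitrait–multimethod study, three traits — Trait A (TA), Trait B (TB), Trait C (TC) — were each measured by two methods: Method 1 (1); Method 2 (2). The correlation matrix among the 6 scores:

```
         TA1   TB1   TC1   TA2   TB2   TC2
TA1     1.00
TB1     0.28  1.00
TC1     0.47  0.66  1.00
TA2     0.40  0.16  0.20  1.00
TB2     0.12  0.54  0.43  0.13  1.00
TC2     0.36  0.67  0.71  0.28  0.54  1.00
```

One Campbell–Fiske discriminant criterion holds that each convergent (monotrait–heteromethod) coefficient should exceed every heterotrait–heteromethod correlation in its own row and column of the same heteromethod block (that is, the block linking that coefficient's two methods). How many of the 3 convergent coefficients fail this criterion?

Checking each validity diagonal entry against its comparison values:
TA (methods 1·2): 0.40 vs {0.12, 0.16, 0.36, 0.20} → pass.
TB (methods 1·2): 0.54 vs {0.16, 0.12, 0.67, 0.43} → fail.
TC (methods 1·2): 0.71 vs {0.20, 0.36, 0.43, 0.67} → pass.
1 of 3 fail.

1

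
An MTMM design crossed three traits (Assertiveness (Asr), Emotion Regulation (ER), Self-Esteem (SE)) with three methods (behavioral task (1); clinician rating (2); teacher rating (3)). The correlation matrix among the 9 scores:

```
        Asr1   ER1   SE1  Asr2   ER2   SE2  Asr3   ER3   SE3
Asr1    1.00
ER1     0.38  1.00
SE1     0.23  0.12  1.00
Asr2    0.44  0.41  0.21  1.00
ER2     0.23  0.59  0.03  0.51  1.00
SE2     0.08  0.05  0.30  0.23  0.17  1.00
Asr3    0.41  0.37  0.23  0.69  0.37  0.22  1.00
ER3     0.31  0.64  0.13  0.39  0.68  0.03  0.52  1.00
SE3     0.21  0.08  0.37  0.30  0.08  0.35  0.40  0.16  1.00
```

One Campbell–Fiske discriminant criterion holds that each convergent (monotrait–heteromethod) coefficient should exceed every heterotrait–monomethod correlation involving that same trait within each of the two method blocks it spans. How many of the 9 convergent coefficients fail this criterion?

4

Each convergent coefficient versus the relevant comparison correlations:
Asr (methods 1·2): 0.44 vs {0.38, 0.51, 0.23, 0.23} → fail.
Asr (methods 1·3): 0.41 vs {0.38, 0.52, 0.23, 0.40} → fail.
Asr (methods 2·3): 0.69 vs {0.51, 0.52, 0.23, 0.40} → pass.
ER (methods 1·2): 0.59 vs {0.38, 0.51, 0.12, 0.17} → pass.
ER (methods 1·3): 0.64 vs {0.38, 0.52, 0.12, 0.16} → pass.
ER (methods 2·3): 0.68 vs {0.51, 0.52, 0.17, 0.16} → pass.
SE (methods 1·2): 0.30 vs {0.23, 0.23, 0.12, 0.17} → pass.
SE (methods 1·3): 0.37 vs {0.23, 0.40, 0.12, 0.16} → fail.
SE (methods 2·3): 0.35 vs {0.23, 0.40, 0.17, 0.16} → fail.
4 of 9 fail.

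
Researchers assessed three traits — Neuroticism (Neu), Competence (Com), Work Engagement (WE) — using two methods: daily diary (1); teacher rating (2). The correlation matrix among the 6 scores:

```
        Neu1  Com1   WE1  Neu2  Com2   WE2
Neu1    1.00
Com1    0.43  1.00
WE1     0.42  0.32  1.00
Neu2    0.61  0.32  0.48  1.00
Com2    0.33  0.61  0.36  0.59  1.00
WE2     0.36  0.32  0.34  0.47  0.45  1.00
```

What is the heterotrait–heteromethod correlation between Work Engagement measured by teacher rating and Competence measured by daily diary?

Different traits and methods: r(WE2, Com1) = 0.32.

0.32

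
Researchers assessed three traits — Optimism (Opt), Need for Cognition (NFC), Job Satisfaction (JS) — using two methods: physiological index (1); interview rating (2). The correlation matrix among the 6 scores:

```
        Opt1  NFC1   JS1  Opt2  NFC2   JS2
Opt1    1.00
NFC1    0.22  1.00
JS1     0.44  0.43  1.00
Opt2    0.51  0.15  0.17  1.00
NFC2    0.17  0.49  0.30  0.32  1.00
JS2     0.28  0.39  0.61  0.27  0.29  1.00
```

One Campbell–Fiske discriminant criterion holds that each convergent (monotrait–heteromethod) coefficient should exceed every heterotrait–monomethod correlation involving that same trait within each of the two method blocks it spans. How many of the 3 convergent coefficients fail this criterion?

0

Each convergent coefficient versus the relevant comparison correlations:
Opt (methods 1·2): 0.51 vs {0.22, 0.32, 0.44, 0.27} → pass.
NFC (methods 1·2): 0.49 vs {0.22, 0.32, 0.43, 0.29} → pass.
JS (methods 1·2): 0.61 vs {0.44, 0.27, 0.43, 0.29} → pass.
0 of 3 fail.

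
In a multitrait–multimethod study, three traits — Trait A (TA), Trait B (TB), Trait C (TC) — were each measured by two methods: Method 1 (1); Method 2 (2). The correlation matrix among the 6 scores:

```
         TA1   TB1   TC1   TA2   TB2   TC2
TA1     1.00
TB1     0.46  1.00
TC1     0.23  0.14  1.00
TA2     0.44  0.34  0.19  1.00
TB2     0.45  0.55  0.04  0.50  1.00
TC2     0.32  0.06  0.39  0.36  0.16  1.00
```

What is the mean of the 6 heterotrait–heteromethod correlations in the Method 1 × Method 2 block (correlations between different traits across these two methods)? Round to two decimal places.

HTHM values (method 1 × method 2): 0.45, 0.32, 0.34, 0.06, 0.19, 0.04; mean = 1.40/6 = 0.23.

0.23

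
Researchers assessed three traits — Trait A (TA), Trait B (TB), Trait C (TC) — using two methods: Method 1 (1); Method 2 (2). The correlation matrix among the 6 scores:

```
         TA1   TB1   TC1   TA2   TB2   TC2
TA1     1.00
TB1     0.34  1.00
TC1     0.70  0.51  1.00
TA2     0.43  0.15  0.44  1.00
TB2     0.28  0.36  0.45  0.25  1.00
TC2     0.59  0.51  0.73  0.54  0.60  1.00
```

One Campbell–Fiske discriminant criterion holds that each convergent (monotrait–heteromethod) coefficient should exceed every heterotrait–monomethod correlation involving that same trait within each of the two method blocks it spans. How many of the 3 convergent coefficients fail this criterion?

Checking each validity diagonal entry against its comparison values:
TA (methods 1·2): 0.43 vs {0.34, 0.25, 0.70, 0.54} → fail.
TB (methods 1·2): 0.36 vs {0.34, 0.25, 0.51, 0.60} → fail.
TC (methods 1·2): 0.73 vs {0.70, 0.54, 0.51, 0.60} → pass.
2 of 3 fail.

2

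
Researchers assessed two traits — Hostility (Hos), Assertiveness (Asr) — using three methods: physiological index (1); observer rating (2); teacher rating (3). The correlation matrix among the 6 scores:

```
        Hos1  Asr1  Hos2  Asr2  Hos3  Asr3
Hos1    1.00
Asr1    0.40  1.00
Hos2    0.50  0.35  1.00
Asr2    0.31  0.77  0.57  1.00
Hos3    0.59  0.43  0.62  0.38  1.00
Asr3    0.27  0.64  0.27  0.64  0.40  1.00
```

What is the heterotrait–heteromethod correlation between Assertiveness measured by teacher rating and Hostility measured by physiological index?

0.27

Different traits and methods: r(Asr3, Hos1) = 0.27.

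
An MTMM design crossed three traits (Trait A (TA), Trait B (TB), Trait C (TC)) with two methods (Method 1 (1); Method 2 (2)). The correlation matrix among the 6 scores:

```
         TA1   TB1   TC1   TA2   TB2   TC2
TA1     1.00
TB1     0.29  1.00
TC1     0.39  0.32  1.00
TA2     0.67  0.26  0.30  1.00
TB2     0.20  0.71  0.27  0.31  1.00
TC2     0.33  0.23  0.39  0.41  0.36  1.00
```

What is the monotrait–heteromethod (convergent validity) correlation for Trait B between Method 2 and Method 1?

Same trait (TB), different methods: r(TB2, TB1) = 0.71.

0.71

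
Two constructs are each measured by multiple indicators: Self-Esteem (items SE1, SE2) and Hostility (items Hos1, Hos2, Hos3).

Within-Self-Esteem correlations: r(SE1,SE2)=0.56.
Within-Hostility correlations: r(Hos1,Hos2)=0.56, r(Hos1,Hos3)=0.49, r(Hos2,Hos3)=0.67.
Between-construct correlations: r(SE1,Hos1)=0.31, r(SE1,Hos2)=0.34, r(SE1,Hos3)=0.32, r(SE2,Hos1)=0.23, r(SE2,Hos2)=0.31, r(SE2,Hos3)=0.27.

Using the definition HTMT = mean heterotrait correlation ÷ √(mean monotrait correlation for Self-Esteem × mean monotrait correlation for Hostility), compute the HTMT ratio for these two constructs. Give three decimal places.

0.524

Mean heterotrait r = 1.78/6 = 0.2967.
Mean within-SE = 0.56/1 = 0.5600; mean within-Hos = 1.72/3 = 0.5733.
Geometric mean = √(0.5600 × 0.5733) = 0.5666.
HTMT = 0.2967 / 0.5666 = 0.524.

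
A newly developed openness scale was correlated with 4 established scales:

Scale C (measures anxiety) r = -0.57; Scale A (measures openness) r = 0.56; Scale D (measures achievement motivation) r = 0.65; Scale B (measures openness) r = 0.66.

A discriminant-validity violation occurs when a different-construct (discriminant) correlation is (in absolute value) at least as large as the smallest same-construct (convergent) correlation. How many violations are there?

Convergent (same construct = openness): Scale A, Scale B.
Smallest convergent = 0.56. Discriminant |r|: 0.57, 0.65; count ≥ 0.56 → 2.

2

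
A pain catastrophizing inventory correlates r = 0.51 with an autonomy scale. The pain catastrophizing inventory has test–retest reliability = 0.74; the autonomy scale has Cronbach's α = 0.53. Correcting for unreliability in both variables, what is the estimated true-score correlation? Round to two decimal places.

r_true = r_obs / √(r_xx · r_yy) = 0.51 / √(0.74 × 0.53) = 0.51 / √0.3922 = 0.51 / 0.6263 ≈ 0.81.

0.81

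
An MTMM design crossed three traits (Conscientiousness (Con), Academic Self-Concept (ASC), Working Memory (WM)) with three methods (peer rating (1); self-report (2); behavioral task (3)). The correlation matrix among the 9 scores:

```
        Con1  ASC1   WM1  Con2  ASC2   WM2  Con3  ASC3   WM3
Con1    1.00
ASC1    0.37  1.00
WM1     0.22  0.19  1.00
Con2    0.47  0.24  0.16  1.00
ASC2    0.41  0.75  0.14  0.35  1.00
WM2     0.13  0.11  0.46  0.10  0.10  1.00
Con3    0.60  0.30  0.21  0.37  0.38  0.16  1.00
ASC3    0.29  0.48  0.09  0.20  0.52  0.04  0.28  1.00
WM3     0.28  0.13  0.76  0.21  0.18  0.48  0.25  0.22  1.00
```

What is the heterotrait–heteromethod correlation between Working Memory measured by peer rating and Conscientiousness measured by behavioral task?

Different traits and methods: r(WM1, Con3) = 0.21.

0.21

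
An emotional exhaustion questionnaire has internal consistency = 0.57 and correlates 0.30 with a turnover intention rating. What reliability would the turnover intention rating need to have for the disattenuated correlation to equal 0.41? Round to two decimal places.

0.94

r_true = r_obs / √(r_xx · r_yy) ⇒ 0.41 = 0.30 / √(0.57 · r_yy).
√(0.57 · r_yy) = 0.30 / 0.41 = 0.7317; 0.57 · r_yy = 0.5354; r_yy = 0.5354 / 0.57 ≈ 0.94.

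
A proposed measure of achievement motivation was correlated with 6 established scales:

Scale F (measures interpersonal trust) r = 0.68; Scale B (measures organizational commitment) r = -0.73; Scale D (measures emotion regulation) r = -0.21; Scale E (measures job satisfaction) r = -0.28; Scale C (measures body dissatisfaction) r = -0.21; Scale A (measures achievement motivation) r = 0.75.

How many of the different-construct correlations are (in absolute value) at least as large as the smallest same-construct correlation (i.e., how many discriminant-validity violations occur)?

Convergent (same construct = achievement motivation): Scale A.
Smallest convergent = 0.75. Discriminant |r|: 0.68, 0.73, 0.21, 0.28, 0.21; count ≥ 0.75 → 0.

0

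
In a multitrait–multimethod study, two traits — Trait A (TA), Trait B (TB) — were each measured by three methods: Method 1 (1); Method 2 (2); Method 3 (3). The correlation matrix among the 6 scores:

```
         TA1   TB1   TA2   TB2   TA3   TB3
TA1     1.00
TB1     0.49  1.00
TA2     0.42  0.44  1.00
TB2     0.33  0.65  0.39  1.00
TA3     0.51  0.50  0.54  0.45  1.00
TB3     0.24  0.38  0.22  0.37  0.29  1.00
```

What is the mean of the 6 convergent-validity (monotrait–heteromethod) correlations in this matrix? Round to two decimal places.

Convergent values: 0.42, 0.51, 0.54, 0.65, 0.38, 0.37; mean = 2.87/6 = 0.48.

0.48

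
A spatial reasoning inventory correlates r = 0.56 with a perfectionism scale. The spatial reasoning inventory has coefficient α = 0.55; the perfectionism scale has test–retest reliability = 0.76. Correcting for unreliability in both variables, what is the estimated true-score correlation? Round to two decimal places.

0.87

r_true = r_obs / √(r_xx · r_yy) = 0.56 / √(0.55 × 0.76) = 0.56 / √0.4180 = 0.56 / 0.6465 ≈ 0.87.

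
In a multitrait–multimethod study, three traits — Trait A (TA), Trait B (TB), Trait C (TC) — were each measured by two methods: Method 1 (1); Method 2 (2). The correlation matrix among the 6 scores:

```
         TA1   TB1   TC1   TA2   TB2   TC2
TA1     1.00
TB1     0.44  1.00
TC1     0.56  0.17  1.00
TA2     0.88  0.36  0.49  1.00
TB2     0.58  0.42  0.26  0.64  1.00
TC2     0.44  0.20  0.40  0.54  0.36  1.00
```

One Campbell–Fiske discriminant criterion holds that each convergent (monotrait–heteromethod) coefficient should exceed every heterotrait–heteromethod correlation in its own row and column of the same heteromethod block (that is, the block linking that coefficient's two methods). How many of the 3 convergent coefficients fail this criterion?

Convergent coefficients and their comparison sets:
TA (methods 1·2): 0.88 vs {0.58, 0.36, 0.44, 0.49} → pass.
TB (methods 1·2): 0.42 vs {0.36, 0.58, 0.20, 0.26} → fail.
TC (methods 1·2): 0.40 vs {0.49, 0.44, 0.26, 0.20} → fail.
2 of 3 fail.

2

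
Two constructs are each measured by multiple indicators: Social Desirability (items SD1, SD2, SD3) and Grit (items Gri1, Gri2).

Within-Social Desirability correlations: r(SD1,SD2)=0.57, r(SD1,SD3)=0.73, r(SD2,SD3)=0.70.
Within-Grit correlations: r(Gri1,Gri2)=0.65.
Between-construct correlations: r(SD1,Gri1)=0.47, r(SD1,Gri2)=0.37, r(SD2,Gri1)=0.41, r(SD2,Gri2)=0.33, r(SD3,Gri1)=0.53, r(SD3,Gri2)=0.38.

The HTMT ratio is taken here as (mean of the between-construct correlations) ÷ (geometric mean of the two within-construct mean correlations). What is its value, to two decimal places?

0.63

Mean between = 2.49/6 = 0.4150.
Mean within-SD = 2.00/3 = 0.6667; mean within-Gri = 0.65/1 = 0.6500.
Geometric mean = √(0.6667 × 0.6500) = 0.6583.
HTMT = 0.4150 / 0.6583 = 0.63.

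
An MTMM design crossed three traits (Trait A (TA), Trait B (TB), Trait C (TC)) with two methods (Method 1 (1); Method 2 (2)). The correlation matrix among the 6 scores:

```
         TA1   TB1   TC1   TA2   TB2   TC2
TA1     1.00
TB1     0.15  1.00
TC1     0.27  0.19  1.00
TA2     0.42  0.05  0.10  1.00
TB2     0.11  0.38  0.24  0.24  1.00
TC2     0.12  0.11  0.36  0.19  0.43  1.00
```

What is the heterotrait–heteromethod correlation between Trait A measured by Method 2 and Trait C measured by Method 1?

Different traits and methods: r(TA2, TC1) = 0.10.

0.10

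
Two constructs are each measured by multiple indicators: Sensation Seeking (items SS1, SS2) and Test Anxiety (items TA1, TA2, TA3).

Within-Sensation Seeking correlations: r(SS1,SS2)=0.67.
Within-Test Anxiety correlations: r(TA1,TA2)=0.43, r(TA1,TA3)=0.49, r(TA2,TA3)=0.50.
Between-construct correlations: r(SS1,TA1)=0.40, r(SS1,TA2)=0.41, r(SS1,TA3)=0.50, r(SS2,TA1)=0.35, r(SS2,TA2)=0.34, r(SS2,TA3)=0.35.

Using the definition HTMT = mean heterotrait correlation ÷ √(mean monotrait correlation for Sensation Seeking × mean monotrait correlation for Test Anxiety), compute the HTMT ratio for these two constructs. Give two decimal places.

Mean between = 2.35/6 = 0.3917.
Mean within-SS = 0.67/1 = 0.6700; mean within-TA = 1.42/3 = 0.4733.
Geometric mean = √(0.6700 × 0.4733) = 0.5631.
HTMT = 0.3917 / 0.5631 = 0.70.

0.70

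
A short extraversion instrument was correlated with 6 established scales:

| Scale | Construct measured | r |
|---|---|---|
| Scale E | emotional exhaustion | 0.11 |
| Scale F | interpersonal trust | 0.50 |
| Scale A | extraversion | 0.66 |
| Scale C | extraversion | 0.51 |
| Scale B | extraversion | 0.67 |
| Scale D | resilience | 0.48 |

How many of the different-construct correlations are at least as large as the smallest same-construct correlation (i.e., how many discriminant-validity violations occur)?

Convergent (same construct = extraversion): Scale A, Scale C, Scale B.
Smallest convergent = 0.51. Discriminant values: 0.11, 0.50, 0.48; count ≥ 0.51 → 0.

0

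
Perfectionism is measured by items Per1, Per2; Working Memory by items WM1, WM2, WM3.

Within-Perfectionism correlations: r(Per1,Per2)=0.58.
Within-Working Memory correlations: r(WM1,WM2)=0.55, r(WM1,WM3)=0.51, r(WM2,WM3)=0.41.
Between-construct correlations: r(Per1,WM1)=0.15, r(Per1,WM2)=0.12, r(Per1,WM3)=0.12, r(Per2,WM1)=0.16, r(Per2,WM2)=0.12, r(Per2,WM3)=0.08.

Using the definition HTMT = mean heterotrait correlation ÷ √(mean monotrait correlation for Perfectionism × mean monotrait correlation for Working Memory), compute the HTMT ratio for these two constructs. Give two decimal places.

0.23

Mean heterotrait r = 0.75/6 = 0.1250.
Mean within-Per = 0.58/1 = 0.5800; mean within-WM = 1.47/3 = 0.4900.
Geometric mean = √(0.5800 × 0.4900) = 0.5331.
HTMT = 0.1250 / 0.5331 = 0.23.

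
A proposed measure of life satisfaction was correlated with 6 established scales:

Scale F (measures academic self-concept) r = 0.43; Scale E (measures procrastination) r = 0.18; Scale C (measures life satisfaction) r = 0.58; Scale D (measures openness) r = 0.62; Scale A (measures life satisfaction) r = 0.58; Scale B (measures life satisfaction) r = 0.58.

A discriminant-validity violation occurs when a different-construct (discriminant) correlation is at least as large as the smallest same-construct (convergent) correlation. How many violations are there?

Convergent (same construct = life satisfaction): Scale C, Scale A, Scale B.
Smallest convergent = 0.58. Discriminant values: 0.43, 0.18, 0.62; count ≥ 0.58 → 1.

1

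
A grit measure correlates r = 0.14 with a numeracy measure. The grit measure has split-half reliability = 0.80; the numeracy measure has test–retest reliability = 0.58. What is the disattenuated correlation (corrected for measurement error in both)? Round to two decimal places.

r_true = r_obs / √(r_xx · r_yy) = 0.14 / √(0.80 × 0.58) = 0.14 / √0.4640 = 0.14 / 0.6812 ≈ 0.21.

0.21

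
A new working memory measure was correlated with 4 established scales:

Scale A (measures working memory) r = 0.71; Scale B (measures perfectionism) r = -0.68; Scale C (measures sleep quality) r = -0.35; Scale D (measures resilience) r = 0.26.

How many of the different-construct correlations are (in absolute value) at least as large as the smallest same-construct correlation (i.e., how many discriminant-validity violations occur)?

Convergent (same construct = working memory): Scale A.
Smallest convergent = 0.71. Discriminant |r|: 0.68, 0.35, 0.26; count ≥ 0.71 → 0.

0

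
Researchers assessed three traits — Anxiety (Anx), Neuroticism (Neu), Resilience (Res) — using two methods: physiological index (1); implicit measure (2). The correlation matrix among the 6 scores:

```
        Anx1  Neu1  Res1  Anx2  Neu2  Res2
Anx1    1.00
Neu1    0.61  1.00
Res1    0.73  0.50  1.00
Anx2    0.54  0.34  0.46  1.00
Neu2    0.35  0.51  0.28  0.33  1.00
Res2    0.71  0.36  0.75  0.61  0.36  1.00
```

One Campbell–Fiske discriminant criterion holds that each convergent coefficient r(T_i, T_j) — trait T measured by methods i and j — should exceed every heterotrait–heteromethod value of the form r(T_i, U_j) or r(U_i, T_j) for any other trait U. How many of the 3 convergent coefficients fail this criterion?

1

Each convergent coefficient versus the relevant comparison correlations:
Anx (methods 1·2): 0.54 vs {0.35, 0.34, 0.71, 0.46} → fail.
Neu (methods 1·2): 0.51 vs {0.34, 0.35, 0.36, 0.28} → pass.
Res (methods 1·2): 0.75 vs {0.46, 0.71, 0.28, 0.36} → pass.
1 of 3 fail.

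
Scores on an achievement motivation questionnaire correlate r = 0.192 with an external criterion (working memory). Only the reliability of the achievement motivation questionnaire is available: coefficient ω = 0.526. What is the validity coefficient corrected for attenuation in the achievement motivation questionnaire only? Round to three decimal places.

0.265

Single correction: r_c = r_obs / √r_xx = 0.192 / √0.526 = 0.192 / 0.7253 ≈ 0.265.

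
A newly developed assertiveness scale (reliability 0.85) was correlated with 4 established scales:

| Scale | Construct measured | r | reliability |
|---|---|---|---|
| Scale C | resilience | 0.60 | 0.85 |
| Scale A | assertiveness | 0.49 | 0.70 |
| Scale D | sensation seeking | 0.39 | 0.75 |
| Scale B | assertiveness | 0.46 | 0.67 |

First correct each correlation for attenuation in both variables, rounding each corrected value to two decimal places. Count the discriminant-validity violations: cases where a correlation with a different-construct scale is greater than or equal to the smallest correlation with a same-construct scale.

1

Disattenuated r (r / √(r_scale · r_new)):
  Scale C (disc): 0.60 / √(0.85·0.85) = 0.71
  Scale A (conv): 0.49 / √(0.70·0.85) = 0.64
  Scale D (disc): 0.39 / √(0.75·0.85) = 0.49
  Scale B (conv): 0.46 / √(0.67·0.85) = 0.61
Smallest convergent = 0.61. Discriminant values: 0.71, 0.49; count ≥ 0.61 → 1.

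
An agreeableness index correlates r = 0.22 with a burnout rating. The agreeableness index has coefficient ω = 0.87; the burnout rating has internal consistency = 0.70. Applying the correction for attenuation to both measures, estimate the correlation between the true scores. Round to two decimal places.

0.28

r_true = r_obs / √(r_xx · r_yy) = 0.22 / √(0.87 × 0.70) = 0.22 / √0.6090 = 0.22 / 0.7804 ≈ 0.28.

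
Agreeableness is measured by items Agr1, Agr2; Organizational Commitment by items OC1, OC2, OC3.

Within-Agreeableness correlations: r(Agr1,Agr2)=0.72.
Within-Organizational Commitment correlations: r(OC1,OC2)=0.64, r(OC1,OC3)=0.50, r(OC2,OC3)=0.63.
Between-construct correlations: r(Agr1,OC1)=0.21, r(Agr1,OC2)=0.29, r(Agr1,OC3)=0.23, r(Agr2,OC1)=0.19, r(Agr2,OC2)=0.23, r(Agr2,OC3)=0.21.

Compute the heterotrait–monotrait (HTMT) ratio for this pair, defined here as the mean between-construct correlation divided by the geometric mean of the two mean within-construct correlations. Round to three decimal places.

0.348

Mean between = 1.36/6 = 0.2267.
Mean within-Agr = 0.72/1 = 0.7200; mean within-OC = 1.77/3 = 0.5900.
Geometric mean = √(0.7200 × 0.5900) = 0.6518.
HTMT = 0.2267 / 0.6518 = 0.348.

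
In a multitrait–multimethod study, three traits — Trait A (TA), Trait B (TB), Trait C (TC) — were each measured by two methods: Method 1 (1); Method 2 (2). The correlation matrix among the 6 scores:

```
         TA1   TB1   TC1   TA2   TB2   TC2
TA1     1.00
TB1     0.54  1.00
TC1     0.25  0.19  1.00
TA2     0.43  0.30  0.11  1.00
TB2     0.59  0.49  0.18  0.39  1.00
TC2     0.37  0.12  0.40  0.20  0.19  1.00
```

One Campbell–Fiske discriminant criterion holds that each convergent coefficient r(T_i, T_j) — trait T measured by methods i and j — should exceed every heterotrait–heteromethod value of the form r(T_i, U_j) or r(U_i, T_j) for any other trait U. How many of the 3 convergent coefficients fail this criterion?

2

Each convergent coefficient versus the relevant comparison correlations:
TA (methods 1·2): 0.43 vs {0.59, 0.30, 0.37, 0.11} → fail.
TB (methods 1·2): 0.49 vs {0.30, 0.59, 0.12, 0.18} → fail.
TC (methods 1·2): 0.40 vs {0.11, 0.37, 0.18, 0.12} → pass.
2 of 3 fail.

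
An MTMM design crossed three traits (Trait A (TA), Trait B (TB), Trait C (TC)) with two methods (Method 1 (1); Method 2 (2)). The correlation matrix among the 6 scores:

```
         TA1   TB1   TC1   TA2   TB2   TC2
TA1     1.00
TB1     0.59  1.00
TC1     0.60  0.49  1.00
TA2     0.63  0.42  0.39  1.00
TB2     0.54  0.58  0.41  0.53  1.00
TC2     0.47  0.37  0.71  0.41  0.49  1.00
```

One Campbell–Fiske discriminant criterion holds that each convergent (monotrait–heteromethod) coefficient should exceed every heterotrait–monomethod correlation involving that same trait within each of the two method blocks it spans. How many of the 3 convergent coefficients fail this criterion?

1

Each convergent coefficient versus the relevant comparison correlations:
TA (methods 1·2): 0.63 vs {0.59, 0.53, 0.60, 0.41} → pass.
TB (methods 1·2): 0.58 vs {0.59, 0.53, 0.49, 0.49} → fail.
TC (methods 1·2): 0.71 vs {0.60, 0.41, 0.49, 0.49} → pass.
1 of 3 fail.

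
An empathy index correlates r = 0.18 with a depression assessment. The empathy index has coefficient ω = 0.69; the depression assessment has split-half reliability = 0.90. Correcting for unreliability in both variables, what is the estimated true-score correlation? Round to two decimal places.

0.23

r_true = r_obs / √(r_xx · r_yy) = 0.18 / √(0.69 × 0.90) = 0.18 / √0.6210 = 0.18 / 0.7880 ≈ 0.23.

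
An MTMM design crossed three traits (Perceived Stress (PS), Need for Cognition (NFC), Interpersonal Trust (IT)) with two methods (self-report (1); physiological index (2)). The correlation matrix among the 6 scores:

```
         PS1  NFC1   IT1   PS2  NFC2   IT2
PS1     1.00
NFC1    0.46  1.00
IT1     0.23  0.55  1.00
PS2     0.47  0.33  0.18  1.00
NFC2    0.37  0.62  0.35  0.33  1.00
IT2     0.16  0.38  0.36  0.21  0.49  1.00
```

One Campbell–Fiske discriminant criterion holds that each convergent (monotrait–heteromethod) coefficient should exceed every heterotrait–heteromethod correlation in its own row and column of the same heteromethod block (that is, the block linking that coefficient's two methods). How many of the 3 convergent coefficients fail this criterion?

1

Checking each validity diagonal entry against its comparison values:
PS (methods 1·2): 0.47 vs {0.37, 0.33, 0.16, 0.18} → pass.
NFC (methods 1·2): 0.62 vs {0.33, 0.37, 0.38, 0.35} → pass.
IT (methods 1·2): 0.36 vs {0.18, 0.16, 0.35, 0.38} → fail.
1 of 3 fail.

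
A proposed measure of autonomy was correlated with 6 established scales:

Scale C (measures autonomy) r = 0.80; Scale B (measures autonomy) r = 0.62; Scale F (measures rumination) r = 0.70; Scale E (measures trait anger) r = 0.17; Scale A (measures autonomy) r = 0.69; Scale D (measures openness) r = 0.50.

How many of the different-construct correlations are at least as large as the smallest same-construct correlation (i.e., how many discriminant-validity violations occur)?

1

Convergent (same construct = autonomy): Scale C, Scale B, Scale A.
Smallest convergent = 0.62. Discriminant values: 0.70, 0.17, 0.50; count ≥ 0.62 → 1.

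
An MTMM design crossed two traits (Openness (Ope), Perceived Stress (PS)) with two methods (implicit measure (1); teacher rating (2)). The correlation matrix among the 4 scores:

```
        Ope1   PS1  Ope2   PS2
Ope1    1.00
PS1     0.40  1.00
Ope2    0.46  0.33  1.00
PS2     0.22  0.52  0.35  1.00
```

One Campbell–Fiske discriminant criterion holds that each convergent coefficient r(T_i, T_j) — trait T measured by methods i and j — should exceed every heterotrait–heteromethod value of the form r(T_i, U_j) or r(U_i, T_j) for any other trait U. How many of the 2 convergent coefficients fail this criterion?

0

Convergent coefficients and their comparison sets:
Ope (methods 1·2): 0.46 vs {0.22, 0.33} → pass.
PS (methods 1·2): 0.52 vs {0.33, 0.22} → pass.
0 of 2 fail.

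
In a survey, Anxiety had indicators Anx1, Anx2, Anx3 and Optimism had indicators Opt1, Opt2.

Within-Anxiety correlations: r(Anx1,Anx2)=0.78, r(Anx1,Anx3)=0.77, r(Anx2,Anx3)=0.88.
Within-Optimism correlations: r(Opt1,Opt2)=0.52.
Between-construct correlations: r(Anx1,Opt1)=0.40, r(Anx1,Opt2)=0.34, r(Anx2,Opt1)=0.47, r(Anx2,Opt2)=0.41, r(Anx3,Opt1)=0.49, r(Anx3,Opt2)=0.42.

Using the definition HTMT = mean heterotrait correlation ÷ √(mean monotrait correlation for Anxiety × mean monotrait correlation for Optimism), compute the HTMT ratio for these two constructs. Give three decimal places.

Mean between = 2.53/6 = 0.4217.
Mean within-Anx = 2.43/3 = 0.8100; mean within-Opt = 0.52/1 = 0.5200.
Geometric mean = √(0.8100 × 0.5200) = 0.6490.
HTMT = 0.4217 / 0.6490 = 0.650.

0.650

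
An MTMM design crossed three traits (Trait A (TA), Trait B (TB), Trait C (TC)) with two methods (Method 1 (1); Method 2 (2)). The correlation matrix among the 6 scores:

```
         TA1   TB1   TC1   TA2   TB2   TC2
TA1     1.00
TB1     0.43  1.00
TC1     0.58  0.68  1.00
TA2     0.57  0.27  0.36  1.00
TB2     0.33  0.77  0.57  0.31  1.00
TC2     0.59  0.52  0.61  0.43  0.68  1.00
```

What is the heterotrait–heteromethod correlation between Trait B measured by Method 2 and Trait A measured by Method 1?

0.33

Different traits and methods: r(TB2, TA1) = 0.33.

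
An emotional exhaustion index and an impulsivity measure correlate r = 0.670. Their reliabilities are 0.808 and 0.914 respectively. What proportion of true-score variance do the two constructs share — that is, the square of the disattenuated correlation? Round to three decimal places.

0.608

Disattenuated r = 0.670 / √(0.808 × 0.914) = 0.670 / 0.8594 = 0.7796.
Shared true-score variance = 0.7796² = 0.6078 ≈ 0.608.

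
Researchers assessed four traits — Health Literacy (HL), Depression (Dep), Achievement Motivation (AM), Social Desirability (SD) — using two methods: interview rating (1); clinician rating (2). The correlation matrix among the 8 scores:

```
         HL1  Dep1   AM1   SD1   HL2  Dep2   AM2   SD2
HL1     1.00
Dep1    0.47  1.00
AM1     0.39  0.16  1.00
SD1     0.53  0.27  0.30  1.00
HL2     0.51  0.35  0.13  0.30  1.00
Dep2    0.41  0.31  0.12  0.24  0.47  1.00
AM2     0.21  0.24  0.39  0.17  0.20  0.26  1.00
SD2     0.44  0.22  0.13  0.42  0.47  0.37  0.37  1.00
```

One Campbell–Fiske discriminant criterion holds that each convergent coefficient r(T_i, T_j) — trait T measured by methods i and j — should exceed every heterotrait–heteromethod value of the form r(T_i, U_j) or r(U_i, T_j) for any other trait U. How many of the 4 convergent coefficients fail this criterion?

Checking each validity diagonal entry against its comparison values:
HL (methods 1·2): 0.51 vs {0.41, 0.35, 0.21, 0.13, 0.44, 0.30} → pass.
Dep (methods 1·2): 0.31 vs {0.35, 0.41, 0.24, 0.12, 0.22, 0.24} → fail.
AM (methods 1·2): 0.39 vs {0.13, 0.21, 0.12, 0.24, 0.13, 0.17} → pass.
SD (methods 1·2): 0.42 vs {0.30, 0.44, 0.24, 0.22, 0.17, 0.13} → fail.
2 of 4 fail.

2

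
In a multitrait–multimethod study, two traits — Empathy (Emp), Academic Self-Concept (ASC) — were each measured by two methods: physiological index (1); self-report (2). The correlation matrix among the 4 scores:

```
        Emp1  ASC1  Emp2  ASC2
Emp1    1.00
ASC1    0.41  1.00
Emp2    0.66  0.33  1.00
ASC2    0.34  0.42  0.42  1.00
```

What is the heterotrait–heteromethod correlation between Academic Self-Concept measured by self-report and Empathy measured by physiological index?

Different traits and methods: r(ASC2, Emp1) = 0.34.

0.34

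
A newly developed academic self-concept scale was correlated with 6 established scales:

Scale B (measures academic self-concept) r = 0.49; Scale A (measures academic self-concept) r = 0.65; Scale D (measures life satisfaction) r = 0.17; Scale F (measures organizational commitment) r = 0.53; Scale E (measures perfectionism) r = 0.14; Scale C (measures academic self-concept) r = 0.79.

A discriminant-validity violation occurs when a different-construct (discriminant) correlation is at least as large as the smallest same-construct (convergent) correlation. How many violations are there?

Convergent (same construct = academic self-concept): Scale B, Scale A, Scale C.
Smallest convergent = 0.49. Discriminant values: 0.17, 0.53, 0.14; count ≥ 0.49 → 1.

1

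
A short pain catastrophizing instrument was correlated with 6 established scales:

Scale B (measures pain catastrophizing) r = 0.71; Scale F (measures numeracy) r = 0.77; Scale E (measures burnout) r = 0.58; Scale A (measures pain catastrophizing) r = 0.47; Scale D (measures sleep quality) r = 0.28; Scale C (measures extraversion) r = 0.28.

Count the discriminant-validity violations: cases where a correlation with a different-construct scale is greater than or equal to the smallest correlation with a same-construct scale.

Convergent (same construct = pain catastrophizing): Scale B, Scale A.
Smallest convergent = 0.47. Discriminant values: 0.77, 0.58, 0.28, 0.28; count ≥ 0.47 → 2.

2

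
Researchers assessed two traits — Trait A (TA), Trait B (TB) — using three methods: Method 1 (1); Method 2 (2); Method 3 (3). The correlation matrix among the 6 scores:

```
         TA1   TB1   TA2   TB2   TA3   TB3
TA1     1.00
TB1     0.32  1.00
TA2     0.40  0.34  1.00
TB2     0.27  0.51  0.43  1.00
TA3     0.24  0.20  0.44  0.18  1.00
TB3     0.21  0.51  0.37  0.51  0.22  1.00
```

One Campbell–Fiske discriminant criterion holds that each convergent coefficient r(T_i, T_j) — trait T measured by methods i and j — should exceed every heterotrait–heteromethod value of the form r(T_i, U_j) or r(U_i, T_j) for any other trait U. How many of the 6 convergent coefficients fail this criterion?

Convergent coefficients and their comparison sets:
TA (methods 1·2): 0.40 vs {0.27, 0.34} → pass.
TA (methods 1·3): 0.24 vs {0.21, 0.20} → pass.
TA (methods 2·3): 0.44 vs {0.37, 0.18} → pass.
TB (methods 1·2): 0.51 vs {0.34, 0.27} → pass.
TB (methods 1·3): 0.51 vs {0.20, 0.21} → pass.
TB (methods 2·3): 0.51 vs {0.18, 0.37} → pass.
0 of 6 fail.

0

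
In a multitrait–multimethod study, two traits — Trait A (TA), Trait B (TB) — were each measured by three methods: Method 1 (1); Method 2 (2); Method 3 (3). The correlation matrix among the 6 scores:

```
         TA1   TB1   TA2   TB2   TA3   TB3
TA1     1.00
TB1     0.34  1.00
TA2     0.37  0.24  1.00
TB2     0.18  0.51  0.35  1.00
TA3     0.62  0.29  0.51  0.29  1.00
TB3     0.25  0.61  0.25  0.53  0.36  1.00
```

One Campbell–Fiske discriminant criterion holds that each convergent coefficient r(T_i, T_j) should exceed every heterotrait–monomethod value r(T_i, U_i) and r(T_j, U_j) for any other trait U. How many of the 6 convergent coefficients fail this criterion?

Convergent coefficients and their comparison sets:
TA (methods 1·2): 0.37 vs {0.34, 0.35} → pass.
TA (methods 1·3): 0.62 vs {0.34, 0.36} → pass.
TA (methods 2·3): 0.51 vs {0.35, 0.36} → pass.
TB (methods 1·2): 0.51 vs {0.34, 0.35} → pass.
TB (methods 1·3): 0.61 vs {0.34, 0.36} → pass.
TB (methods 2·3): 0.53 vs {0.35, 0.36} → pass.
0 of 6 fail.

0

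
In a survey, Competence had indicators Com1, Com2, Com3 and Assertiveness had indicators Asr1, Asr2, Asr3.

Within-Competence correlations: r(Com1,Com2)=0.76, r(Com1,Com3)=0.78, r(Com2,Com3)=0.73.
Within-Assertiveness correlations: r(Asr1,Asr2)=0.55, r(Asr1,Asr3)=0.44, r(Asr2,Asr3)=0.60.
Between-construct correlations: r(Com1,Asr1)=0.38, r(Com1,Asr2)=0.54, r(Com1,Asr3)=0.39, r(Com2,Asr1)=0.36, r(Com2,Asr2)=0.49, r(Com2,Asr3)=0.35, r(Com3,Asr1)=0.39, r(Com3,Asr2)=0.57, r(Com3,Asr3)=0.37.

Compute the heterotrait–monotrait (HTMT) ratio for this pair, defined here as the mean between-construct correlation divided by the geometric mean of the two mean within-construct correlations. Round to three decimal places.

0.674

Between-construct mean = 3.84/9 = 0.4267.
Mean within-Com = 2.27/3 = 0.7567; mean within-Asr = 1.59/3 = 0.5300.
Geometric mean = √(0.7567 × 0.5300) = 0.6333.
HTMT = 0.4267 / 0.6333 = 0.674.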